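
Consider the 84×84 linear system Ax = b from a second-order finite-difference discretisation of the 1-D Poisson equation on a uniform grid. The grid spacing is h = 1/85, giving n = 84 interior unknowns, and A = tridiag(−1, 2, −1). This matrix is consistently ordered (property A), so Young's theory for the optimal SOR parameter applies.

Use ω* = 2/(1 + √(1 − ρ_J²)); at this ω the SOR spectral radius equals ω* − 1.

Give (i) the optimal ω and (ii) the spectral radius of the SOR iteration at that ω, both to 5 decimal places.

B_J for the 84×84 system has eigenvalues cos(kπ/85); ρ_J = cos(π/85) = 0.99932.
root = sin(π/85) = 0.036951  (since 1−cos² = sin²).
ω* = 2/(1+0.036951) = 1.92873
At ω = 1.92873 every |λ(B_ω)| = ω−1, so ρ_SOR = 0.92873.

ω* = 1.92873, ρ_SOR = 0.92873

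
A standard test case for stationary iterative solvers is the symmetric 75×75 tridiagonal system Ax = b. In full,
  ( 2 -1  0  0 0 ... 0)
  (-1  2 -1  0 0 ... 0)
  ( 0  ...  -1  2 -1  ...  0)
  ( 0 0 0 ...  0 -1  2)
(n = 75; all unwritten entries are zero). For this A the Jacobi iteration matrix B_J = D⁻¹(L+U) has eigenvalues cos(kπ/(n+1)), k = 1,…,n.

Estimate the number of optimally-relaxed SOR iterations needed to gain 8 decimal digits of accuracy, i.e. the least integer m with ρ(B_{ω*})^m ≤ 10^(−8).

spectrum of D⁻¹(L+U) = {cos(kπ/76) : 1≤k≤75}; ρ_J = cos(π/76) = 0.9991458.
√(1−ρ_J²) = |sin(π/76)| = 0.0413250
Young: ω* = 2/(1+√(1−ρ_J²)) = 2/(1+0.0413250) = 2/1.0413250 = 1.9206300.
At ω = 1.9206300 every |λ(B_ω)| = ω−1, so ρ_SOR = 0.9206300.
For 8 digits: m = 8·ln10 / (−ln 0.9206300) = 18.4207/0.0826971 = 222.749; round up → m = 223.

m = 223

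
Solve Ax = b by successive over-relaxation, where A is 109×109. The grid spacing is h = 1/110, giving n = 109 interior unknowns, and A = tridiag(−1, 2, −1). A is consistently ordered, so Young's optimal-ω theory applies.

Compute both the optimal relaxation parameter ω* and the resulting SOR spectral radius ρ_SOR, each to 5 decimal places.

ω* = 1.94447, ρ_SOR = 0.94447

ρ_J = max_k |cos(kπ/110)| = cos(π/110) = 0.99959
root = sin(π/110) = 0.028556  (since 1−cos² = sin²).
So ω* = 2/1.028556 = 1.94447 (Young).
and ρ(B_{ω*}) = 1.94447 − 1 = 0.94447.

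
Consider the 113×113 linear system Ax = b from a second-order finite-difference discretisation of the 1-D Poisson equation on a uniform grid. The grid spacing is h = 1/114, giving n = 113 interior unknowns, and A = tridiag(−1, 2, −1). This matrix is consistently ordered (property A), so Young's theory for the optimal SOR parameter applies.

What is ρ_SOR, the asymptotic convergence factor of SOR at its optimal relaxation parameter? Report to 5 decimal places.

With n=113, ρ(Jacobi) = cos(π/114) = 0.99962.
√(1 − cos²(π/114)) = sin(π/114) ≈ 0.027554.
So ω* = 2/1.027554 = 1.94637 (Young).
ρ_SOR = ω* − 1 ≈ 0.94637.

ρ_SOR = 0.94637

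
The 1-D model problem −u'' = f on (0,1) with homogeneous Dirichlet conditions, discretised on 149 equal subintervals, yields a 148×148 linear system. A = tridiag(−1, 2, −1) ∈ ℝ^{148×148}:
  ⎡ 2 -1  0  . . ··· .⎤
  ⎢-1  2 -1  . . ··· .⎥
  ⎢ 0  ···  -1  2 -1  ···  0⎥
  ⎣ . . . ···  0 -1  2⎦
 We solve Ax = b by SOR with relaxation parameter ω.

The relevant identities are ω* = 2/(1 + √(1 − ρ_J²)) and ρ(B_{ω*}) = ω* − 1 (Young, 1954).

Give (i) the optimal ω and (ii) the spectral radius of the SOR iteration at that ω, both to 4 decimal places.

ω* = 1.9587, ρ_SOR = 0.9587

ρ_J = max_k |cos(kπ/149)| = cos(π/149) = 0.9998
√(1−ρ_J²) simplifies to sin(π/149) = 0.02108.
Young: ω* = 2/(1+√(1−ρ_J²)) = 2/(1+0.02108) = 2/1.02108 = 1.9587.
ρ_SOR = ω* − 1 = 1.9587 − 1 = 0.9587.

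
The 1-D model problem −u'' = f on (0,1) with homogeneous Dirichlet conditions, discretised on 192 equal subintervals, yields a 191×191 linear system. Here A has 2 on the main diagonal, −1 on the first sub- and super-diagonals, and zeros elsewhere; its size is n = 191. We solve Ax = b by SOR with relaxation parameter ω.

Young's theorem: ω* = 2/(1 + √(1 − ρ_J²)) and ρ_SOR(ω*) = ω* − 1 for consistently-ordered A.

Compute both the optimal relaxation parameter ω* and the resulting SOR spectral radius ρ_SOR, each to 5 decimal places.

ω* = 1.96780, ρ_SOR = 0.96780

ρ_J = max_k |cos(kπ/192)| = cos(π/192) = 0.99987
root = sin(π/192) = 0.016362  (since 1−cos² = sin²).
Young: ω* = 2/(1+√(1−ρ_J²)) = 2/(1+0.016362) = 2/1.016362 = 1.96780.
ρ(B_{ω*}) = ω*−1 = 0.96780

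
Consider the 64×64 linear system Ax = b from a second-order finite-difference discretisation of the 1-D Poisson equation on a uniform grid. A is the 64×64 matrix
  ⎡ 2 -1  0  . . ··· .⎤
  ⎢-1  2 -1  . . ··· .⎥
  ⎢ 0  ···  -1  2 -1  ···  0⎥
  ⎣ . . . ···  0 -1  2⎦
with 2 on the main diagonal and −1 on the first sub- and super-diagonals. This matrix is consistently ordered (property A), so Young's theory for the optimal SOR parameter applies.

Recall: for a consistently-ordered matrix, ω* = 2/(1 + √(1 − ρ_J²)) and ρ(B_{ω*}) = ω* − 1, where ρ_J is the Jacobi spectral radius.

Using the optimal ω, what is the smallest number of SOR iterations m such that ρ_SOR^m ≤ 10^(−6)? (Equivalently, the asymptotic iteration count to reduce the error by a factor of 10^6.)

m = 143

[ρ_J] n=64: ρ(B_J) = cos(π/(n+1)) = cos(π/65) = 0.9988322.
√(1−ρ_J²) simplifies to sin(π/65) = 0.0483134.
Then 2/(1+√(1−ρ_J²)) = 2/(1+0.0483134); ω* = 2/1.0483134 = 1.9078264.
ρ_SOR = ω* − 1 = 1.9078264 − 1 = 0.9078264.
ρ_SOR^m ≤ 10^(−6) ⇔ m ≥ 6·ln10/(−ln 0.9078264) = 13.8155/0.0967021 = 142.867; m = ⌈142.867⌉ = 143.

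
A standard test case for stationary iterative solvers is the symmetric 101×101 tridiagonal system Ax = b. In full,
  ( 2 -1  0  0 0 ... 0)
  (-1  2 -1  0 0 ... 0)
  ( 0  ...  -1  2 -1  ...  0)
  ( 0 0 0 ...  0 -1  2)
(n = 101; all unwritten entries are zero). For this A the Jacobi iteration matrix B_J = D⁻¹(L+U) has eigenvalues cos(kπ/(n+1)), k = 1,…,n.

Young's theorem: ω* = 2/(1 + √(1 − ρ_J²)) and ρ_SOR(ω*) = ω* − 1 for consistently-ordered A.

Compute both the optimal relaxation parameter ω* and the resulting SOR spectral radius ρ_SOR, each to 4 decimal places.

ω* = 1.9402, ρ_SOR = 0.9402

B_J for the 101×101 system has eigenvalues cos(kπ/102); ρ_J = cos(π/102) = 0.9995.
√(1−ρ_J²) = |sin(π/102)| = 0.03080
[ω*] 2 ÷ (1 + 0.03080) = 2 ÷ 1.03080 = 1.9402.
ρ_SOR = ω* − 1 = 1.9402 − 1 = 0.9402.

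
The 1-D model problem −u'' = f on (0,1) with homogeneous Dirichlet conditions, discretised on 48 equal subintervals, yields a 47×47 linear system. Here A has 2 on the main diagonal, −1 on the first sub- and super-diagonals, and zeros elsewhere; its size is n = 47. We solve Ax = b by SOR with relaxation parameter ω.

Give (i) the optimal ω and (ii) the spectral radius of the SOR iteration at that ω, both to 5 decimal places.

ω* = 1.87722, ρ_SOR = 0.87722

ρ_J = max_k |cos(kπ/48)| = cos(π/48) = 0.99786
√(1 − cos²(π/48)) = sin(π/48) ≈ 0.065403.
ω* = 2 / (1 + 0.065403) = 2 / 1.065403 ≈ 1.87722.
ρ_SOR = ω* − 1 ≈ 0.87722.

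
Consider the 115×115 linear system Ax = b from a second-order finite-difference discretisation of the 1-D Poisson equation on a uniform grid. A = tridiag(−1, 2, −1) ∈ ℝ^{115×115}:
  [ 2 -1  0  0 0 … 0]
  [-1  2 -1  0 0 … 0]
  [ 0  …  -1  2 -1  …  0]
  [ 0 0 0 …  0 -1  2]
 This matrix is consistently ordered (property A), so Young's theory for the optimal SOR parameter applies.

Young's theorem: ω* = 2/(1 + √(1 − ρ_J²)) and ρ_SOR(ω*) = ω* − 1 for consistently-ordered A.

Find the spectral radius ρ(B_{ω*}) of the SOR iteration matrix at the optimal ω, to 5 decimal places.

ρ_SOR = 0.94727

½·tridiag(1,0,1) at n=115: λ_k = cos(kπ/116); max |λ| at k=1 ⇒ ρ_J = cos(π/116) ≈ 0.99963.
1 − cos²(π/116) = sin²(π/116) ⇒ √(1−ρ_J²) = sin(π/116) = 0.027079.
Young: ω* = 2/(1+√(1−ρ_J²)) = 2/(1+0.027079) = 2/1.027079 = 1.94727.
[ρ_SOR] ω* − 1 = 0.94727.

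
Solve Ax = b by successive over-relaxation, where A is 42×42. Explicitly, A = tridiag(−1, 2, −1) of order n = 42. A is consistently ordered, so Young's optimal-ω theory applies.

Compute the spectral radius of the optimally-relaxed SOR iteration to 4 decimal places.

½·tridiag(1,0,1) at n=42: λ_k = cos(kπ/43); max |λ| at k=1 ⇒ ρ_J = cos(π/43) ≈ 0.9973.
root = sin(π/43) = 0.07300  (since 1−cos² = sin²).
Young: ω* = 2/(1+√(1−ρ_J²)) = 2/(1+0.07300) = 2/1.07300 = 1.8639.
At ω = 1.8639 every |λ(B_ω)| = ω−1, so ρ_SOR = 0.8639.

ρ_SOR = 0.8639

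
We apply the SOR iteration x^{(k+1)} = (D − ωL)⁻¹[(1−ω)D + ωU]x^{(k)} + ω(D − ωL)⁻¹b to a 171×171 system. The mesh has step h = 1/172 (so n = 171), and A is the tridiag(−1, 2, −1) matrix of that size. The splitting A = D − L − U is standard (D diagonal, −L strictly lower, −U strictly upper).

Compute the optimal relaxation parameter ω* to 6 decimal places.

B_J for the 171×171 system has eigenvalues cos(kπ/172); ρ_J = cos(π/172) = 0.999833.
root = sin(π/172) = 0.0182641  (since 1−cos² = sin²).
So ω* = 2/1.0182641 = 1.964127 (Young).
and ρ(B_{ω*}) = 1.964127 − 1 = 0.964127.

ω* = 1.964127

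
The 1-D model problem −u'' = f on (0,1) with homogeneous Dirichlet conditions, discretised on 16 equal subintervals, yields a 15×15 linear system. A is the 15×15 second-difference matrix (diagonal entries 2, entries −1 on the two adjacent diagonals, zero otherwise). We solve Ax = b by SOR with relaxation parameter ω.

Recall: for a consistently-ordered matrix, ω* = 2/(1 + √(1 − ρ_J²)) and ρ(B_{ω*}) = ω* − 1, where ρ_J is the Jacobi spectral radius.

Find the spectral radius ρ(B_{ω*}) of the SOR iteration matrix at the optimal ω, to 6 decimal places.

ρ_J = max_k |cos(kπ/16)| = cos(π/16) = 0.980785
√(1−ρ_J²) = |sin(π/16)| = 0.1950903
ω* = 2/(1+0.1950903) = 1.673514
and ρ(B_{ω*}) = 1.673514 − 1 = 0.673514.

ρ_SOR = 0.673514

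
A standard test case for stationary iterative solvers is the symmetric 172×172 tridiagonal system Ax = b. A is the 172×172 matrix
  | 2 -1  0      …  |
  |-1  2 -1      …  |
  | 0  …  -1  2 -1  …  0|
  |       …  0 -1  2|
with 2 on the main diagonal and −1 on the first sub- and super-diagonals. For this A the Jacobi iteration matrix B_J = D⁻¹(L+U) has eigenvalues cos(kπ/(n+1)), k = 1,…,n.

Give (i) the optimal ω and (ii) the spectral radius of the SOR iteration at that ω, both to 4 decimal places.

ω* = 1.9643, ρ_SOR = 0.9643

[ρ_J] n=172: ρ(B_J) = cos(π/(n+1)) = cos(π/173) = 0.9998.
√(1−ρ_J²) simplifies to sin(π/173) = 0.01816.
[ω*] 2 ÷ (1 + 0.01816) = 2 ÷ 1.01816 = 1.9643.
Hence ρ(B_{ω*}) = 1.9643 − 1 = 0.9643.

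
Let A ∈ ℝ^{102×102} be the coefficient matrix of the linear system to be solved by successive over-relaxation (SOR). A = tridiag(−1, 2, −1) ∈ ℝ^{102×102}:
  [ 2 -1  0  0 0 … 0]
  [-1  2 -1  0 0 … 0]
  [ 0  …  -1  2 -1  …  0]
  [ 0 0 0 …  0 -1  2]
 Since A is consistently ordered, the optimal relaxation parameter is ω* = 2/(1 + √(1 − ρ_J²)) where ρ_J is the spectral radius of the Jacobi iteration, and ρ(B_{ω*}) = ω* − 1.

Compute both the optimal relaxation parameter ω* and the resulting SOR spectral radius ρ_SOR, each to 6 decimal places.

ρ_J = max_k |cos(kπ/103)| = cos(π/103) = 0.999535
√(1 − cos²(π/103)) = sin(π/103) ≈ 0.0304962.
ω* = 2/(1+0.0304962) = 1.940813
ρ_SOR = ω* − 1 = 1.940813 − 1 = 0.940813.

ω* = 1.940813, ρ_SOR = 0.940813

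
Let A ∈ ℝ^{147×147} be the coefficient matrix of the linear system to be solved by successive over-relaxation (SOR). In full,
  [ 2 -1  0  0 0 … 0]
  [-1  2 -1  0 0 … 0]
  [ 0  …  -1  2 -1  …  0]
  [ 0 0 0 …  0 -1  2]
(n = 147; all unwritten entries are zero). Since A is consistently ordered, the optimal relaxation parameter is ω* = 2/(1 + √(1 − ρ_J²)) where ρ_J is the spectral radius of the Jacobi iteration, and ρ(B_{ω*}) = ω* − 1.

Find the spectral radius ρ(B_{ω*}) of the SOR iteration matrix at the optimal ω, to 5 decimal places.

ρ_SOR = 0.95843

n=147: λ(B_J) = 1 − λ(A)/2 = cos(kπ/148); k=1 gives ρ_J = 0.99977.
root = sin(π/148) = 0.021225  (since 1−cos² = sin²).
ω* = 2/(1 + 0.021225) = 2/1.021225 = 1.95843.
Hence ρ(B_{ω*}) = 1.95843 − 1 = 0.95843.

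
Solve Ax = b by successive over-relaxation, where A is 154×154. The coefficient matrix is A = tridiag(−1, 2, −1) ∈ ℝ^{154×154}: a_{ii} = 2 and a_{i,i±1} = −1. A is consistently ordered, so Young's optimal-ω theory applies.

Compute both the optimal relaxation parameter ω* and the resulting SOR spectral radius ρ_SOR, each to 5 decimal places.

spectrum of D⁻¹(L+U) = {cos(kπ/155) : 1≤k≤154}; ρ_J = cos(π/155) = 0.99979.
√(1 − cos²(π/155)) = sin(π/155) ≈ 0.020267.
ω* = 2/(1+0.020267) = 1.96027
and ρ(B_{ω*}) = 1.96027 − 1 = 0.96027.

ω* = 1.96027, ρ_SOR = 0.96027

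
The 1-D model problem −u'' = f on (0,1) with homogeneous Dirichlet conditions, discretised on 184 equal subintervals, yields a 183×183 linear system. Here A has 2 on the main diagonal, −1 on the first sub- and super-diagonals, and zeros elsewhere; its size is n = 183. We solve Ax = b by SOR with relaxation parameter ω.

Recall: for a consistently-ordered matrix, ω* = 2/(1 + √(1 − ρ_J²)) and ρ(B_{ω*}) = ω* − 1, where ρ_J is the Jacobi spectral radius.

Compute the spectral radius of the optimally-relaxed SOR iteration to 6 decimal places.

B_J for the 183×183 system has eigenvalues cos(kπ/184); ρ_J = cos(π/184) = 0.999854.
√(1−ρ_J²) = |sin(π/184)| = 0.0170730
[ω*] 2 ÷ (1 + 0.0170730) = 2 ÷ 1.0170730 = 1.966427.
ρ_SOR = ω* − 1 ≈ 0.966427.

ρ_SOR = 0.966427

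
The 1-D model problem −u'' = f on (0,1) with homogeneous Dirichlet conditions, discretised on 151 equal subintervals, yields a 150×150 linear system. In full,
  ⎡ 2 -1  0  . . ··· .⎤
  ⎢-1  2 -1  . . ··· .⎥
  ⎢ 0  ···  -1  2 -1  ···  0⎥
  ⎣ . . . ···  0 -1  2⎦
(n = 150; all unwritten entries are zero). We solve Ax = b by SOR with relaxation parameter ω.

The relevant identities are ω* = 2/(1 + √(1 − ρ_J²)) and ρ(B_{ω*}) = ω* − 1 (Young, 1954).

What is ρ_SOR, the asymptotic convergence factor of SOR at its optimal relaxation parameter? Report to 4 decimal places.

ρ_SOR = 0.9592

½·tridiag(1,0,1) at n=150: λ_k = cos(kπ/151); max |λ| at k=1 ⇒ ρ_J = cos(π/151) ≈ 0.9998.
1 − cos²(π/151) = sin²(π/151) ⇒ √(1−ρ_J²) = sin(π/151) = 0.02080.
ω* = 2/(1+0.02080) = 1.9592
and ρ(B_{ω*}) = 1.9592 − 1 = 0.9592.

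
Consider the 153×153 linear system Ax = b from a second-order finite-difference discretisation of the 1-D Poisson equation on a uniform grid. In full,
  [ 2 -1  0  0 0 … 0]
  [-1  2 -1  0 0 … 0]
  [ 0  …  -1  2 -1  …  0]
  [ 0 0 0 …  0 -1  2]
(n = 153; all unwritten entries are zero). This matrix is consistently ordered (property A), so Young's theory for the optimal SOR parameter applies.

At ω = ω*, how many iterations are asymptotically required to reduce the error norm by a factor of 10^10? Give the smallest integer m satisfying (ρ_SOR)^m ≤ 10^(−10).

m = 565

spectrum of D⁻¹(L+U) = {cos(kπ/154) : 1≤k≤153}; ρ_J = cos(π/154) = 0.9997919.
√(1−ρ_J²) = |sin(π/154)| = 0.0203985
ω* = 2/(1+0.0203985) = 1.9600186
ρ(B_{ω*}) = ω*−1 = 0.9600186
10·ln10 = 23.0259; −ln(0.9600186) = 0.0408026; m = ⌈23.0259/0.0408026⌉ = ⌈564.324⌉ = 565.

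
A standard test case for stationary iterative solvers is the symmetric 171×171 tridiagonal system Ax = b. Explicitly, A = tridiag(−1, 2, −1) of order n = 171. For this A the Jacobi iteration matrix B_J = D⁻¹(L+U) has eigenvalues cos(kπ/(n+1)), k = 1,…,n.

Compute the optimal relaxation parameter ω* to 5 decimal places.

B_J for the 171×171 system has eigenvalues cos(kπ/172); ρ_J = cos(π/172) = 0.99983.
√(1−ρ_J²) simplifies to sin(π/172) = 0.018264.
So ω* = 2/1.018264 = 1.96413 (Young).
ρ_SOR = ω* − 1 ≈ 0.96413.

ω* = 1.96413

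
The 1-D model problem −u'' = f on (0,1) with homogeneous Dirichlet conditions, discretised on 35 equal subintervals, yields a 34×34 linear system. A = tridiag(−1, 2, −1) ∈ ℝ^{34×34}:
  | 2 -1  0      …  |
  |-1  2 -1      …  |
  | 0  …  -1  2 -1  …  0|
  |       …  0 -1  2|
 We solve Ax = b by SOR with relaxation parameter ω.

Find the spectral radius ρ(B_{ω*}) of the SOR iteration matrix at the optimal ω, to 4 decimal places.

ρ_SOR = 0.8355

B_J for the 34×34 system has eigenvalues cos(kπ/35); ρ_J = cos(π/35) = 0.9960.
root = sin(π/35) = 0.08964  (since 1−cos² = sin²).
Young: ω* = 2/(1+√(1−ρ_J²)) = 2/(1+0.08964) = 2/1.08964 = 1.8355.
ρ(B_{ω*}) = ω*−1 = 0.8355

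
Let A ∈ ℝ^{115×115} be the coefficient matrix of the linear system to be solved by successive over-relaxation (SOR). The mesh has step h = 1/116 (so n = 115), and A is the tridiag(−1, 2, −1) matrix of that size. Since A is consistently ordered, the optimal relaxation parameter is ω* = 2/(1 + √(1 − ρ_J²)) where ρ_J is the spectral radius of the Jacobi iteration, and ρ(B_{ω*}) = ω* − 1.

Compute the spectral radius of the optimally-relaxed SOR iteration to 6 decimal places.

ρ_SOR = 0.947269

With n=115, ρ(Jacobi) = cos(π/116) = 0.999633.
√(1 − cos²(π/116)) = sin(π/116) ≈ 0.0270794.
ω* = 2/(1+0.0270794) = 1.947269
Hence ρ(B_{ω*}) = 1.947269 − 1 = 0.947269.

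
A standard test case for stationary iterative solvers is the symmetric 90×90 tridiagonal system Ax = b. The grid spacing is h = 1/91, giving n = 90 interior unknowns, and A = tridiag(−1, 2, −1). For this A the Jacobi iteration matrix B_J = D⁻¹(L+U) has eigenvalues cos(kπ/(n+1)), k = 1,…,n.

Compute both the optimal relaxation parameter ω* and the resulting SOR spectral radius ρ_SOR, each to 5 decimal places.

spectrum of D⁻¹(L+U) = {cos(kπ/91) : 1≤k≤90}; ρ_J = cos(π/91) = 0.99940.
√(1 − cos²(π/91)) = sin(π/91) ≈ 0.034516.
[ω*] 2 ÷ (1 + 0.034516) = 2 ÷ 1.034516 = 1.93327.
and ρ(B_{ω*}) = 1.93327 − 1 = 0.93327.

ω* = 1.93327, ρ_SOR = 0.93327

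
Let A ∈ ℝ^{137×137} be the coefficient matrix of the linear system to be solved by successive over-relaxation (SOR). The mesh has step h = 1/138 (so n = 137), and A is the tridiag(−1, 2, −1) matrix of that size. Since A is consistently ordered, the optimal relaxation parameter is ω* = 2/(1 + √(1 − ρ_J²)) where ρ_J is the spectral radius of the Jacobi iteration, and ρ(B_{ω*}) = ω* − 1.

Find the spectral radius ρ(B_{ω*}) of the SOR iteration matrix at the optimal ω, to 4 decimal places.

ρ_SOR = 0.9555

spectrum of D⁻¹(L+U) = {cos(kπ/138) : 1≤k≤137}; ρ_J = cos(π/138) = 0.9997.
√(1 − cos²(π/138)) = sin(π/138) ≈ 0.02276.
So ω* = 2/1.02276 = 1.9555 (Young).
[ρ_SOR] ω* − 1 = 0.9555.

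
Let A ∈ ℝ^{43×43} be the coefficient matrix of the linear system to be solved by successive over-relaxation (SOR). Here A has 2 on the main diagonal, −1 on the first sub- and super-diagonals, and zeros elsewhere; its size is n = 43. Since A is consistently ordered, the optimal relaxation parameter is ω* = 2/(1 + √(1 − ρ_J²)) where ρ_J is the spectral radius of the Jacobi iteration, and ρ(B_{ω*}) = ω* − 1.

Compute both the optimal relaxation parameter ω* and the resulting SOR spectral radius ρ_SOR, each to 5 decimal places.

n=43: λ(B_J) = 1 − λ(A)/2 = cos(kπ/44); k=1 gives ρ_J = 0.99745.
1 − cos²(π/44) = sin²(π/44) ⇒ √(1−ρ_J²) = sin(π/44) = 0.071339.
ω* = 2/(1+0.071339) = 1.86682
ρ_SOR = ω* − 1 ≈ 0.86682.

ω* = 1.86682, ρ_SOR = 0.86682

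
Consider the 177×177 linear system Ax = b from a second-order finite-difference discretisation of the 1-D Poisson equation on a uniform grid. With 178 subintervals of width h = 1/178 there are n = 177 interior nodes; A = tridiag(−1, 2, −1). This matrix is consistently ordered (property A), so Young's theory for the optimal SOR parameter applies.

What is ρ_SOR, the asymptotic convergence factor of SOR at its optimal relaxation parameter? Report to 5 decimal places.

ρ_SOR = 0.96532

With n=177, ρ(Jacobi) = cos(π/178) = 0.99984.
1 − cos²(π/178) = sin²(π/178) ⇒ √(1−ρ_J²) = sin(π/178) = 0.017648.
ω* = 2 / (1 + 0.017648) = 2 / 1.017648 ≈ 1.96532.
Hence ρ(B_{ω*}) = 1.96532 − 1 = 0.96532.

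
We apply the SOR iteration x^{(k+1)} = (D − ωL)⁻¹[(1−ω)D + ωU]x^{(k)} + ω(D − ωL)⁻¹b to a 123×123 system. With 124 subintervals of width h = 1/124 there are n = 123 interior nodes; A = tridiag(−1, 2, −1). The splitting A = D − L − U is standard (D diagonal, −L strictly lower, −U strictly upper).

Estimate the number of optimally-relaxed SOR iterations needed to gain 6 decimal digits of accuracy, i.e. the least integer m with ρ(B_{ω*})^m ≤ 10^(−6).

B_J for the 123×123 system has eigenvalues cos(kπ/124); ρ_J = cos(π/124) = 0.9996791.
1 − cos²(π/124) = sin²(π/124) ⇒ √(1−ρ_J²) = sin(π/124) = 0.0253327.
Then 2/(1+√(1−ρ_J²)) = 2/(1+0.0253327); ω* = 2/1.0253327 = 1.9505864.
[ρ_SOR] ω* − 1 = 0.9505864.
6·ln10 = 13.8155; −ln(0.9505864) = 0.0506762; m = ⌈13.8155/0.0506762⌉ = ⌈272.623⌉ = 273.

m = 273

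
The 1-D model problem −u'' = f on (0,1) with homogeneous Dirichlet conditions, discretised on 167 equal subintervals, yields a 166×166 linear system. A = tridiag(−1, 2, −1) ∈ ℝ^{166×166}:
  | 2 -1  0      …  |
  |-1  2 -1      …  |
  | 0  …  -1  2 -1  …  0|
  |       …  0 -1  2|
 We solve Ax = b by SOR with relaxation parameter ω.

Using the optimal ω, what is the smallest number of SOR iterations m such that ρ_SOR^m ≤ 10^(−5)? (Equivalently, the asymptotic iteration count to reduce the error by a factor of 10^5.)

n=166: λ(B_J) = 1 − λ(A)/2 = cos(kπ/167); k=1 gives ρ_J = 0.9998231.
1 − cos²(π/167) = sin²(π/167) ⇒ √(1−ρ_J²) = sin(π/167) = 0.0188108.
ω* = 2 / (1 + 0.0188108) = 2 / 1.0188108 ≈ 1.9630730.
Hence ρ(B_{ω*}) = 1.9630730 − 1 = 0.9630730.
m ≥ 5·ln10 / (−ln 0.9630730) = 305.982; smallest integer m = 306.

m = 306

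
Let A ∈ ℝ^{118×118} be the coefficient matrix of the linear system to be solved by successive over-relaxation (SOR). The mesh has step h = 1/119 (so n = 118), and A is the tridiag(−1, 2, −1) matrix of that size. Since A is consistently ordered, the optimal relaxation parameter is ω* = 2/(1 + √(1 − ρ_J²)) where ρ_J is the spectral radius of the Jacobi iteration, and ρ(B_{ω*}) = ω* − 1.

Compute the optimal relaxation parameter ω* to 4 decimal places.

With n=118, ρ(Jacobi) = cos(π/119) = 0.9997.
root = sin(π/119) = 0.02640  (since 1−cos² = sin²).
ω* = 2/(1 + 0.02640) = 2/1.02640 = 1.9486.
and ρ(B_{ω*}) = 1.9486 − 1 = 0.9486.

ω* = 1.9486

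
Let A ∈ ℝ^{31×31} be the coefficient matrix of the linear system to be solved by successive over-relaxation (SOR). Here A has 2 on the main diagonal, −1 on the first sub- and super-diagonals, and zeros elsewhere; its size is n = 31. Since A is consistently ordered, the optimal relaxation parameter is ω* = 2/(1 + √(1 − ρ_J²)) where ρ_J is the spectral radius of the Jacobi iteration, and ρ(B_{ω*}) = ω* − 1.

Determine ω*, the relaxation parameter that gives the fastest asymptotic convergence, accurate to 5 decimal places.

B_J for the 31×31 system has eigenvalues cos(kπ/32); ρ_J = cos(π/32) = 0.99518.
√(1 − cos²(π/32)) = sin(π/32) ≈ 0.098017.
ω* = 2 / (1 + 0.098017) = 2 / 1.098017 ≈ 1.82147.
[ρ_SOR] ω* − 1 = 0.82147.

ω* = 1.82147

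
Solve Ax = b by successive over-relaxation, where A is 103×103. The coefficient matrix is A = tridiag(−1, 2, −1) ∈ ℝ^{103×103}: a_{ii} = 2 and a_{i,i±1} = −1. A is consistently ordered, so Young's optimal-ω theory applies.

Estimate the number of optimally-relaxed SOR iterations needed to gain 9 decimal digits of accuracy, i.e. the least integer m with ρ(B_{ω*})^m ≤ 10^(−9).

spectrum of D⁻¹(L+U) = {cos(kπ/104) : 1≤k≤103}; ρ_J = cos(π/104) = 0.9995438.
√(1 − cos²(π/104)) = sin(π/104) ≈ 0.0302030.
ω* = 2/(1+0.0302030) = 1.9413650
and ρ(B_{ω*}) = 1.9413650 − 1 = 0.9413650.
ρ_SOR^m ≤ 10^(−9) ⇔ m ≥ 9·ln10/(−ln 0.9413650) = 20.7233/0.0604243 = 342.963; m = ⌈342.963⌉ = 343.

m = 343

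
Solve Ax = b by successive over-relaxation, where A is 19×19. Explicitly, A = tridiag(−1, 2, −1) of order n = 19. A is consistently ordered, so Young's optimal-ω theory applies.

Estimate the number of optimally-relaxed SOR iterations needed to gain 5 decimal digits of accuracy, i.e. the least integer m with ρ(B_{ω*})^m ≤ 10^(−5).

½·tridiag(1,0,1) at n=19: λ_k = cos(kπ/20); max |λ| at k=1 ⇒ ρ_J = cos(π/20) ≈ 0.9876883.
root = sin(π/20) = 0.1564345  (since 1−cos² = sin²).
Young: ω* = 2/(1+√(1−ρ_J²)) = 2/(1+0.1564345) = 2/1.1564345 = 1.7294538.
ρ(B_{ω*}) = ω*−1 = 0.7294538
ρ_SOR^m ≤ 10^(−5) ⇔ m ≥ 5·ln10/(−ln 0.7294538) = 11.5129/0.315459 = 36.496; m = ⌈36.496⌉ = 37.

m = 37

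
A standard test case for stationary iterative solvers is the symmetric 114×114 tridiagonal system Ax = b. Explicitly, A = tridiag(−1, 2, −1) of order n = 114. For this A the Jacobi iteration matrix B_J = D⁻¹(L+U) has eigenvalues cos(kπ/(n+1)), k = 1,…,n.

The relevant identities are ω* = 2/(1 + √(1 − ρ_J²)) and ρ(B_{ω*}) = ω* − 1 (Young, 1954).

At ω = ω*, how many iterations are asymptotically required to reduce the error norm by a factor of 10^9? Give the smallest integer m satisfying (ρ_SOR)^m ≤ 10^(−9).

m = 380

[ρ_J] n=114: ρ(B_J) = cos(π/(n+1)) = cos(π/115) = 0.9996269.
1 − cos²(π/115) = sin²(π/115) ⇒ √(1−ρ_J²) = sin(π/115) = 0.0273148.
Young: ω* = 2/(1+√(1−ρ_J²)) = 2/(1+0.0273148) = 2/1.0273148 = 1.9468229.
ρ(B_{ω*}) = ω*−1 = 0.9468229
(0.9468229)^m ≤ 10^{−9}  ⇒  m·ln(0.9468229) ≤ −9·ln10  ⇒  m ≥ 379.248  ⇒  m = 380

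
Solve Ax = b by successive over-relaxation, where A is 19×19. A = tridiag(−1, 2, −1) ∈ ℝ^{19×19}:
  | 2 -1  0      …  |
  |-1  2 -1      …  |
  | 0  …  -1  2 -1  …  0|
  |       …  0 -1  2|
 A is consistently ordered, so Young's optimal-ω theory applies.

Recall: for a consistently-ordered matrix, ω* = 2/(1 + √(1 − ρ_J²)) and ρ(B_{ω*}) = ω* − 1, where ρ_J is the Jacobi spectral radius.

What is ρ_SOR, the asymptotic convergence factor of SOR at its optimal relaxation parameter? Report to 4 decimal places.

ρ_SOR = 0.7295

ρ_J = max_k |cos(kπ/20)| = cos(π/20) = 0.9877
√(1−ρ_J²) simplifies to sin(π/20) = 0.15643.
ω* = 2 / (1 + 0.15643) = 2 / 1.15643 ≈ 1.7295.
ρ(B_{ω*}) = ω*−1 = 0.7295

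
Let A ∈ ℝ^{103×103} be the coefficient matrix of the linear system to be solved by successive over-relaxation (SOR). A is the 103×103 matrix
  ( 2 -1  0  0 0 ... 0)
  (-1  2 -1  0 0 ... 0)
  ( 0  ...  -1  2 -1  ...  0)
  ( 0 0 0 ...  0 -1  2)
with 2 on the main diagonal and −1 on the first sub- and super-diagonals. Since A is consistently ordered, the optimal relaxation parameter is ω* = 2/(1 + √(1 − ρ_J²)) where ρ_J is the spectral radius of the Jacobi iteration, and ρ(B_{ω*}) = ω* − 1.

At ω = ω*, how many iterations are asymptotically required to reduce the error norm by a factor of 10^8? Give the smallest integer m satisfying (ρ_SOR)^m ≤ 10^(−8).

m = 305

½·tridiag(1,0,1) at n=103: λ_k = cos(kπ/104); max |λ| at k=1 ⇒ ρ_J = cos(π/104) ≈ 0.9995438.
√(1−ρ_J²) simplifies to sin(π/104) = 0.0302030.
[ω*] 2 ÷ (1 + 0.0302030) = 2 ÷ 1.0302030 = 1.9413650.
ρ_SOR = ω* − 1 = 1.9413650 − 1 = 0.9413650.
Need (0.9413650)^m ≤ 10^(−8): m ≥ 8·ln10/|ln 0.9413650| = 18.4207/0.0604243 = 304.856 ⇒ m = 305.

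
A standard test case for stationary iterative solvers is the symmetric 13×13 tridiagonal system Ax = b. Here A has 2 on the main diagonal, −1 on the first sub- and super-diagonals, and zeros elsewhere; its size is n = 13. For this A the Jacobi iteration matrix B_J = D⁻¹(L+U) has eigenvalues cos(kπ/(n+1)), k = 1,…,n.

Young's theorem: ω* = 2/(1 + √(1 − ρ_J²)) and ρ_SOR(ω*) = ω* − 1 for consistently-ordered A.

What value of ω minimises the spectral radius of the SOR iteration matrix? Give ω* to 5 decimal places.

ω* = 1.63596

B_J for the 13×13 system has eigenvalues cos(kπ/14); ρ_J = cos(π/14) = 0.97493.
√(1 − cos²(π/14)) = sin(π/14) ≈ 0.222521.
So ω* = 2/1.222521 = 1.63596 (Young).
ρ(B_{ω*}) = ω*−1 = 0.63596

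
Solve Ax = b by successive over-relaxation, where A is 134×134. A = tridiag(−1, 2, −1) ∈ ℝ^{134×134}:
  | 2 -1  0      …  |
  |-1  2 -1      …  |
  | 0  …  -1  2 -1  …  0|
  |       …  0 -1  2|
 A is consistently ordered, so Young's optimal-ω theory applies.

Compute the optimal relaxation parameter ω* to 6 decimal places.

n=134: λ(B_J) = 1 − λ(A)/2 = cos(kπ/135); k=1 gives ρ_J = 0.999729.
root = sin(π/135) = 0.0232690  (since 1−cos² = sin²).
So ω* = 2/1.0232690 = 1.954520 (Young).
At ω = 1.954520 every |λ(B_ω)| = ω−1, so ρ_SOR = 0.954520.

ω* = 1.954520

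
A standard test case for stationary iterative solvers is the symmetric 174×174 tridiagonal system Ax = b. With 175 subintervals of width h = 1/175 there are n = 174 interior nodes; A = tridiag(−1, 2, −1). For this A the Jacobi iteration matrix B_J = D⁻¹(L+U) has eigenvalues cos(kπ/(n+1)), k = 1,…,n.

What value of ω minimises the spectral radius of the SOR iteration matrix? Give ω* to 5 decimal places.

spectrum of D⁻¹(L+U) = {cos(kπ/175) : 1≤k≤174}; ρ_J = cos(π/175) = 0.99984.
1 − cos²(π/175) = sin²(π/175) ⇒ √(1−ρ_J²) = sin(π/175) = 0.017951.
So ω* = 2/1.017951 = 1.96473 (Young).
ρ_SOR = ω* − 1 = 1.96473 − 1 = 0.96473.

ω* = 1.96473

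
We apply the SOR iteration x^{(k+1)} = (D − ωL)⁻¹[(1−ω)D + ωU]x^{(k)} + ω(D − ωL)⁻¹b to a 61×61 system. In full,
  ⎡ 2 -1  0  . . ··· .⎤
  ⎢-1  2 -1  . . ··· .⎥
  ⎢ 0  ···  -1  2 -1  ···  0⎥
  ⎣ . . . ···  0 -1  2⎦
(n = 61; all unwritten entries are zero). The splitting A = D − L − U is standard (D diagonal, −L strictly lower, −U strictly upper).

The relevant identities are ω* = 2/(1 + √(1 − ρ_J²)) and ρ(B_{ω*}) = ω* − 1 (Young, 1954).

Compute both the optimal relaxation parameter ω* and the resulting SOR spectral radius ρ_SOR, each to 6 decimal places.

[ρ_J] n=61: ρ(B_J) = cos(π/(n+1)) = cos(π/62) = 0.998717.
1 − cos²(π/62) = sin²(π/62) ⇒ √(1−ρ_J²) = sin(π/62) = 0.0506492.
ω* = 2 / (1 + 0.0506492) = 2 / 1.0506492 ≈ 1.903585.
At ω = 1.903585 every |λ(B_ω)| = ω−1, so ρ_SOR = 0.903585.

ω* = 1.903585, ρ_SOR = 0.903585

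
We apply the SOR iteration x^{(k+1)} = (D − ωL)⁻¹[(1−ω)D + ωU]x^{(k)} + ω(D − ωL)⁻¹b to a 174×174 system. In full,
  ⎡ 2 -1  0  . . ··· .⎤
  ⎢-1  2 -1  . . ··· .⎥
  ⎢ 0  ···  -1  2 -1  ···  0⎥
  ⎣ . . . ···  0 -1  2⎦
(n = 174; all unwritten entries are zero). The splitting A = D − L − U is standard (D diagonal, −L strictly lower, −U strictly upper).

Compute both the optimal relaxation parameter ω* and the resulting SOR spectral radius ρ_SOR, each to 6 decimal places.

ω* = 1.964731, ρ_SOR = 0.964731

[ρ_J] n=174: ρ(B_J) = cos(π/(n+1)) = cos(π/175) = 0.999839.
√(1−ρ_J²) = |sin(π/175)| = 0.0179510
ω* = 2/(1 + 0.0179510) = 2/1.0179510 = 1.964731.
At ω = 1.964731 every |λ(B_ω)| = ω−1, so ρ_SOR = 0.964731.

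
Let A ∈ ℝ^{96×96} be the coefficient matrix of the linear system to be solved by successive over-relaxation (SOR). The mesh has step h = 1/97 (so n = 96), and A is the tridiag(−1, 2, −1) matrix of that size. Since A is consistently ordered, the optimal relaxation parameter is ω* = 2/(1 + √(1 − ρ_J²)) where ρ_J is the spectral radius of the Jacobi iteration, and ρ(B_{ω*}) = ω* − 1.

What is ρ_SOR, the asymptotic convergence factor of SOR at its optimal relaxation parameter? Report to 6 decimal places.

With n=96, ρ(Jacobi) = cos(π/97) = 0.999476.
1 − cos²(π/97) = sin²(π/97) ⇒ √(1−ρ_J²) = sin(π/97) = 0.0323819.
[ω*] 2 ÷ (1 + 0.0323819) = 2 ÷ 1.0323819 = 1.937268.
ρ(B_{ω*}) = ω*−1 = 0.937268

ρ_SOR = 0.937268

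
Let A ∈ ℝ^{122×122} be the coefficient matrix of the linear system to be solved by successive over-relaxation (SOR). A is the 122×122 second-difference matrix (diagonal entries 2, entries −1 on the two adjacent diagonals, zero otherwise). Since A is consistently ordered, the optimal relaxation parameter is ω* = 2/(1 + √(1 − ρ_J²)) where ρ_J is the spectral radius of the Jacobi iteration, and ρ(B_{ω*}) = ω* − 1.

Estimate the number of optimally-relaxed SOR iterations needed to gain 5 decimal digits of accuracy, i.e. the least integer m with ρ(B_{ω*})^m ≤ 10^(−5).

m = 226

With n=122, ρ(Jacobi) = cos(π/123) = 0.9996738.
root = sin(π/123) = 0.0255386  (since 1−cos² = sin²).
So ω* = 2/1.0255386 = 1.9501948 (Young).
ρ(B_{ω*}) = ω*−1 = 0.9501948
5·ln10 = 11.5129; −ln(0.9501948) = 0.0510883; m = ⌈11.5129/0.0510883⌉ = ⌈225.353⌉ = 226.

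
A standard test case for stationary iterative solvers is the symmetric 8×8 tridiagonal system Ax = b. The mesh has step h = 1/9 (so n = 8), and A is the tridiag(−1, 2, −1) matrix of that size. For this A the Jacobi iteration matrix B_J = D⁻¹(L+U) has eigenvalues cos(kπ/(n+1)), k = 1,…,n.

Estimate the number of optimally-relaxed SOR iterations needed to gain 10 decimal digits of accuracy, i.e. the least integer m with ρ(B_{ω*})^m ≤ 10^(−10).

spectrum of D⁻¹(L+U) = {cos(kπ/9) : 1≤k≤8}; ρ_J = cos(π/9) = 0.9396926.
√(1−ρ_J²) = |sin(π/9)| = 0.3420201
ω* = 2/(1+0.3420201) = 1.4902906
ρ(B_{ω*}) = ω*−1 = 0.4902906
For 10 digits: m = 10·ln10 / (−ln 0.4902906) = 23.0259/0.712757 = 32.305; round up → m = 33.

m = 33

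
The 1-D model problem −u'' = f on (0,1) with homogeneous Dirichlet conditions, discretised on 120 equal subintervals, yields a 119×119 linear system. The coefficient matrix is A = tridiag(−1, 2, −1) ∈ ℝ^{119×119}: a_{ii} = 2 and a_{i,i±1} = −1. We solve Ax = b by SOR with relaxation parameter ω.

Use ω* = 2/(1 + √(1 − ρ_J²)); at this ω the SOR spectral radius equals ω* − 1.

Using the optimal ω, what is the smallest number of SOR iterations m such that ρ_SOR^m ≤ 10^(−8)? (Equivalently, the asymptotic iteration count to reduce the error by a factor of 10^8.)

m = 352

n=119: λ(B_J) = 1 − λ(A)/2 = cos(kπ/120); k=1 gives ρ_J = 0.9996573.
root = sin(π/120) = 0.0261769  (since 1−cos² = sin²).
So ω* = 2/1.0261769 = 1.9489817 (Young).
ρ_SOR = ω* − 1 ≈ 0.9489817.
ρ_SOR^m ≤ 10^(−8) ⇔ m ≥ 8·ln10/(−ln 0.9489817) = 18.4207/0.0523658 = 351.770; m = ⌈351.770⌉ = 352.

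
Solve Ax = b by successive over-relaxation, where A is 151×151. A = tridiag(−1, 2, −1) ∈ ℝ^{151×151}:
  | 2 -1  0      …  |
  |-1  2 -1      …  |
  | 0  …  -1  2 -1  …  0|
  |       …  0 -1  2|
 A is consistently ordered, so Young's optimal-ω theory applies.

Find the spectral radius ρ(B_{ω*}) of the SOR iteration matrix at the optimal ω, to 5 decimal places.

n=151: λ(B_J) = 1 − λ(A)/2 = cos(kπ/152); k=1 gives ρ_J = 0.99979.
1 − cos²(π/152) = sin²(π/152) ⇒ √(1−ρ_J²) = sin(π/152) = 0.020667.
ω* = 2 / (1 + 0.020667) = 2 / 1.020667 ≈ 1.95950.
At ω = 1.95950 every |λ(B_ω)| = ω−1, so ρ_SOR = 0.95950.

ρ_SOR = 0.95950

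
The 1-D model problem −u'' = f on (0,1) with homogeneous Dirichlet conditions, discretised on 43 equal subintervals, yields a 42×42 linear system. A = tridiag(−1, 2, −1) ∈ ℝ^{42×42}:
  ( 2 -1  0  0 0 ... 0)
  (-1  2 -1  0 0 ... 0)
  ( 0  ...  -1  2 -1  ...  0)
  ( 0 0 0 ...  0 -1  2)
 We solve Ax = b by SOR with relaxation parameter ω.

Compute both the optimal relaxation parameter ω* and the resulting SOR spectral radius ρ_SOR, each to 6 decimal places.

B_J for the 42×42 system has eigenvalues cos(kπ/43); ρ_J = cos(π/43) = 0.997332.
root = sin(π/43) = 0.0729953  (since 1−cos² = sin²).
ω* = 2/(1+0.0729953) = 1.863941
and ρ(B_{ω*}) = 1.863941 − 1 = 0.863941.

ω* = 1.863941, ρ_SOR = 0.863941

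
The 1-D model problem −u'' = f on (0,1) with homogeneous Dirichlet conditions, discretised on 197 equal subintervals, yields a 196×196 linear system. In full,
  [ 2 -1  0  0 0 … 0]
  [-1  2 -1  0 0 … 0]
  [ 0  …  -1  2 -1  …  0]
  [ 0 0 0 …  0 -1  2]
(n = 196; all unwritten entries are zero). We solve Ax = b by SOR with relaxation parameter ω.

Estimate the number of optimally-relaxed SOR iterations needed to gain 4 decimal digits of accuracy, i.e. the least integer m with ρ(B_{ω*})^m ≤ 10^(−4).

ρ_J = max_k |cos(kπ/197)| = cos(π/197) = 0.9998728
√(1 − cos²(π/197)) = sin(π/197) ≈ 0.0159465.
ω* = 2 / (1 + 0.0159465) = 2 / 1.0159465 ≈ 1.9686076.
ρ(B_{ω*}) = ω*−1 = 0.9686076
Need (0.9686076)^m ≤ 10^(−4): m ≥ 4·ln10/|ln 0.9686076| = 9.21034/0.0318957 = 288.764 ⇒ m = 289.

m = 289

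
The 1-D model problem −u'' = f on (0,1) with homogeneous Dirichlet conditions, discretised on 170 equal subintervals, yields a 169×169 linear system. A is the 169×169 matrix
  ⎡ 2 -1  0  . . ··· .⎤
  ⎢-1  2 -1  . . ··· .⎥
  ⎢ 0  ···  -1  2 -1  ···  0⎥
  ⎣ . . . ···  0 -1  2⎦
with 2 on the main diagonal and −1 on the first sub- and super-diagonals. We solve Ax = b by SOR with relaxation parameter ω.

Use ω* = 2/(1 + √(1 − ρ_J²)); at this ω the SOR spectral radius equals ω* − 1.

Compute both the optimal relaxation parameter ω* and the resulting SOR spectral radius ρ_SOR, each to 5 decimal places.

[ρ_J] n=169: ρ(B_J) = cos(π/(n+1)) = cos(π/170) = 0.99983.
1 − cos²(π/170) = sin²(π/170) ⇒ √(1−ρ_J²) = sin(π/170) = 0.018479.
ω* = 2 / (1 + 0.018479) = 2 / 1.018479 ≈ 1.96371.
ρ(B_{ω*}) = ω*−1 = 0.96371

ω* = 1.96371, ρ_SOR = 0.96371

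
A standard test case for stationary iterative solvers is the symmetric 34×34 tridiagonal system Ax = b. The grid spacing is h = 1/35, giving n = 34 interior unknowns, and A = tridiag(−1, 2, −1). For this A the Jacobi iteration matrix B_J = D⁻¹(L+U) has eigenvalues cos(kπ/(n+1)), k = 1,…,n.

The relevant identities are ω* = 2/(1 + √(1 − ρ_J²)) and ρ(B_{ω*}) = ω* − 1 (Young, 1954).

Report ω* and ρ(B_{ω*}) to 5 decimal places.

spectrum of D⁻¹(L+U) = {cos(kπ/35) : 1≤k≤34}; ρ_J = cos(π/35) = 0.99597.
root = sin(π/35) = 0.089639  (since 1−cos² = sin²).
ω* = 2 / (1 + 0.089639) = 2 / 1.089639 ≈ 1.83547.
At ω = 1.83547 every |λ(B_ω)| = ω−1, so ρ_SOR = 0.83547.

ω* = 1.83547, ρ_SOR = 0.83547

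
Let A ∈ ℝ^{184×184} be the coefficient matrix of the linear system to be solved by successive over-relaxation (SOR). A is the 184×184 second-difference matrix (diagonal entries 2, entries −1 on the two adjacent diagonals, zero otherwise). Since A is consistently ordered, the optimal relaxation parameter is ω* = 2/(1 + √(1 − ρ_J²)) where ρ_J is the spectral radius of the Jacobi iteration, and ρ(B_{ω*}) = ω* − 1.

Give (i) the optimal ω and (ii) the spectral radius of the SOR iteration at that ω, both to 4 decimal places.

½·tridiag(1,0,1) at n=184: λ_k = cos(kπ/185); max |λ| at k=1 ⇒ ρ_J = cos(π/185) ≈ 0.9999.
√(1−ρ_J²) simplifies to sin(π/185) = 0.01698.
ω* = 2/(1 + 0.01698) = 2/1.01698 = 1.9666.
Hence ρ(B_{ω*}) = 1.9666 − 1 = 0.9666.

ω* = 1.9666, ρ_SOR = 0.9666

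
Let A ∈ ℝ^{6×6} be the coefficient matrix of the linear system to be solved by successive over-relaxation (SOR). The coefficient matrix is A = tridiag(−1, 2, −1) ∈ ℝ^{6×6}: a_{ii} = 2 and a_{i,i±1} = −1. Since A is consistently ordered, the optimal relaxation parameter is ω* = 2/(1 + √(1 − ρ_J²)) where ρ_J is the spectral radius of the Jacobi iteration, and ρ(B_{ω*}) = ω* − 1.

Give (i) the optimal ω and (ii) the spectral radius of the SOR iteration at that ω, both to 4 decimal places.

ω* = 1.3948, ρ_SOR = 0.3948

½·tridiag(1,0,1) at n=6: λ_k = cos(kπ/7); max |λ| at k=1 ⇒ ρ_J = cos(π/7) ≈ 0.9010.
√(1−ρ_J²) = |sin(π/7)| = 0.43388
Then 2/(1+√(1−ρ_J²)) = 2/(1+0.43388); ω* = 2/1.43388 = 1.3948.
ρ(B_{ω*}) = ω*−1 = 0.3948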